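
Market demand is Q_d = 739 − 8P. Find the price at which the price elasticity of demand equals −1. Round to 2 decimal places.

For linear demand Q_d = a − bP, E = −bP/(a − bP). |E| = 1 ⇒ bP = a − bP ⇒ P = a/(2b).
P = 739/(2·8) ≈ 46.19.

46.19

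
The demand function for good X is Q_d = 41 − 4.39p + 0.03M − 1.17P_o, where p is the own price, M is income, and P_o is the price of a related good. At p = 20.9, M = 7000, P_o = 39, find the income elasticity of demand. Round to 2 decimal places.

1.85

At the given point, Q_d = 41 − 4.39(20.9) + 0.03(7000) − 1.17(39) = 41 − 91.751 + 210 − 45.63 = 113.619.
∂Q_d/∂M = +0.03, so E_I = 0.03·(7000/113.619) ≈ 1.85.
E_I > 1: normal good (luxury).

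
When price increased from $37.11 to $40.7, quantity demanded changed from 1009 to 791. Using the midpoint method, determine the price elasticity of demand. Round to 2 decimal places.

%ΔQ = (791 − 1009)/[(1009 + 791)/2] = -218/900 ≈ -0.2422.
%Δp = (40.7 − 37.11)/[(37.11 + 40.7)/2] = 3.59/38.905 ≈ 0.0923.
Arc elasticity E = %ΔQ/%Δp ≈ -0.2422/0.0923 ≈ -2.62.
|E| > 1: demand is elastic over this range.

-2.62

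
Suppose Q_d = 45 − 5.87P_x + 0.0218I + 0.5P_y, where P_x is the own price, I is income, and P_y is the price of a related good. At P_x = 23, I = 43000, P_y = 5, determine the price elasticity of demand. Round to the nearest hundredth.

-0.16

Evaluating quantity at (P_x, I, P_y) gives Q_d = 45 − 5.87(23) + 0.0218(43000) + 0.5(5) = 45 − 135.01 + 937.4 + 2.5 = 849.89.
∂Q_d/∂P_x = −5.87, so E_p = (−5.87)·(23/849.89) ≈ -0.16.
|E_p| < 1: demand is inelastic.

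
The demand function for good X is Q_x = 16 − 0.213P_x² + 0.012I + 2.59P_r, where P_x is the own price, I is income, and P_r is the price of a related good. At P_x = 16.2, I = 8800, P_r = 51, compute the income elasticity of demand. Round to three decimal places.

0.534

At the given point, Q_x = 16 − 0.213(16.2)² + 0.012(8800) + 2.59(51) = 16 − 55.8997 + 105.6 + 132.09 = 197.7903.
∂Q_x/∂I = +0.012, so E_I = 0.012·(8800/197.7903) ≈ 0.534.
E_I ∈ (0,1): normal good (necessity).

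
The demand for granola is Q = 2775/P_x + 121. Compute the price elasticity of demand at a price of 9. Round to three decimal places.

At P_x = 9, Q = 429.3333.
dQ/dP_x = −2775/P_x² = −34.2593.
Point elasticity E = (dQ/dP_x)·(P_x/Q) = -34.2593 × 9/429.3333 ≈ -0.718.
|E| < 1, so demand is inelastic at this price.

-0.718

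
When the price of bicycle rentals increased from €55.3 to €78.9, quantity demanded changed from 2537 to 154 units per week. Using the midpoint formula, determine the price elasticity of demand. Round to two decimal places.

-5.04

%Δq = (154 − 2537)/[(2537 + 154)/2] = -2383/1345.5 ≈ -1.7711.
%Δp = (78.9 − 55.3)/[(55.3 + 78.9)/2] = 23.6/67.1 ≈ 0.3517.
Arc elasticity E = %Δq/%Δp ≈ -1.7711/0.3517 ≈ -5.04.
|E| > 1: demand is elastic over this range.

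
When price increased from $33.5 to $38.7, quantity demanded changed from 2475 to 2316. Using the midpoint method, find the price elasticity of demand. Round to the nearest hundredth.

-0.46

%Δq = (2316 − 2475)/[(2475 + 2316)/2] = -159/2395.5 ≈ -0.0664.
%ΔP = (38.7 − 33.5)/[(33.5 + 38.7)/2] = 5.2/36.1 ≈ 0.1440.
Arc elasticity E = %Δq/%ΔP ≈ -0.0664/0.1440 ≈ -0.46.
|E| < 1: demand is inelastic over this range.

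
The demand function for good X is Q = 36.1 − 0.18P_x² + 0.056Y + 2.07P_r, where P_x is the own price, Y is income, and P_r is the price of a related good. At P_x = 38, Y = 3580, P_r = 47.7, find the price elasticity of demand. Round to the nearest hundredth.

-6.89

Q = 36.1 − 0.18(38)² + 0.056(3580) + 2.07(47.7) = 36.1 − 259.92 + 200.48 + 98.739 = 75.399.
∂Q/∂P_x = −2·0.18·P_x = -13.68, so E_p = -13.68·(38/75.399) ≈ -6.89.
|E_p| > 1: demand is elastic.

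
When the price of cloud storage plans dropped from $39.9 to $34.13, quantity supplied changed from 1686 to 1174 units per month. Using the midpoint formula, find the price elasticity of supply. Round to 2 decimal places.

2.30

%Δq = (1174 − 1686)/[(1686 + 1174)/2] = -512/1430 ≈ -0.3580.
%Δp = (34.13 − 39.9)/[(39.9 + 34.13)/2] = -5.77/37.015 ≈ -0.1559.
Arc elasticity E = %Δq/%Δp ≈ -0.3580/-0.1559 ≈ 2.30.
|E| > 1: supply is elastic over this range.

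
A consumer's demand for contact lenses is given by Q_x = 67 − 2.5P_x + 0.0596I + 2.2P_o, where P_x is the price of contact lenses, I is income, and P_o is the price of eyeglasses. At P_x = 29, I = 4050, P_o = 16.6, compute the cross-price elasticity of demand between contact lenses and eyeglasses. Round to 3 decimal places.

0.134

Q_x = 67 − 2.5(29) + 0.0596(4050) + 2.2(16.6) = 67 − 72.5 + 241.38 + 36.52 = 272.4.
∂Q_x/∂P_o = +2.2, so E_xy = 2.2·(16.6/272.4) ≈ 0.134.
E_xy > 0: the goods are substitutes.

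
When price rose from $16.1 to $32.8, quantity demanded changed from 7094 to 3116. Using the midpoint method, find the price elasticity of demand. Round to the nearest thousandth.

%ΔQ = (3116 − 7094)/[(7094 + 3116)/2] = -3978/5105 ≈ -0.7792.
%ΔP = (32.8 − 16.1)/[(16.1 + 32.8)/2] = 16.7/24.45 ≈ 0.6830.
Arc elasticity E = %ΔQ/%ΔP ≈ -0.7792/0.6830 ≈ -1.141.
|E| > 1: demand is elastic over this range.

-1.141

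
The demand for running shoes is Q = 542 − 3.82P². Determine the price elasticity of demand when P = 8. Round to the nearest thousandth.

At P = 8, Q = 297.52.
dQ/dP = −2·3.82·P = −61.12.
Point elasticity E = (dQ/dP)·(P/Q) = -61.12 × 8/297.52 ≈ -1.643.
|E| > 1, so demand is elastic at this price.

-1.643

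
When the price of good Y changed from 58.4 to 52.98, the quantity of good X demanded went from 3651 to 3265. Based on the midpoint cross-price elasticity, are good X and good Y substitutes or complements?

%ΔQ_x = (3265 − 3651)/[(3651+3265)/2] = -386/3458 ≈ -0.1116.
%ΔP_y = (52.98 − 58.4)/[(58.4+52.98)/2] ≈ -0.0973.
E_xy = -0.1116/-0.0973 ≈ 1.147.
E_xy > 0, so the goods are substitutes.

substitutes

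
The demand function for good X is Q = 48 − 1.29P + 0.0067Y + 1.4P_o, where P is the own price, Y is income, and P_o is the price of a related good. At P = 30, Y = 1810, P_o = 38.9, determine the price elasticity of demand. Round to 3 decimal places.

-0.510

Q = 48 − 1.29(30) + 0.0067(1810) + 1.4(38.9) = 48 − 38.7 + 12.127 + 54.46 = 75.887.
∂Q/∂P = −1.29, so E_p = (−1.29)·(30/75.887) ≈ -0.510.
|E_p| < 1: demand is inelastic.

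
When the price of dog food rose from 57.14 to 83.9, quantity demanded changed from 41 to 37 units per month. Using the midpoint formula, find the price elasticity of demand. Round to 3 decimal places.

%Δq = (37 − 41)/[(41 + 37)/2] = -4/39 ≈ -0.1026.
%ΔP = (83.9 − 57.14)/[(57.14 + 83.9)/2] = 26.76/70.52 ≈ 0.3795.
Arc elasticity E = %Δq/%ΔP ≈ -0.1026/0.3795 ≈ -0.270.
|E| < 1: demand is inelastic over this range.

-0.270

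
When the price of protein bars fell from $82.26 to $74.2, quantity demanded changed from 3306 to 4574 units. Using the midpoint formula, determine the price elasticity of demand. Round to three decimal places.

-3.124

%Δq = (4574 − 3306)/[(3306 + 4574)/2] = 1268/3940 ≈ 0.3218.
%ΔP = (74.2 − 82.26)/[(82.26 + 74.2)/2] = -8.06/78.23 ≈ -0.1030.
Arc elasticity E = %Δq/%ΔP ≈ 0.3218/-0.1030 ≈ -3.124.
|E| > 1: demand is elastic over this range.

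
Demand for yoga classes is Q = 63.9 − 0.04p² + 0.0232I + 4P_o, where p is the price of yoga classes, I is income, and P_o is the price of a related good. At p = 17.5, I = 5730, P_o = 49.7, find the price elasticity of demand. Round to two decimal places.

-0.06

Evaluating quantity at (p, I, P_o) gives Q = 63.9 − 0.04(17.5)² + 0.0232(5730) + 4(49.7) = 63.9 − 12.25 + 132.936 + 198.8 = 383.386.
∂Q/∂p = −2·0.04·p = -1.4, so E_p = -1.4·(17.5/383.386) ≈ -0.06.
|E_p| < 1: demand is inelastic.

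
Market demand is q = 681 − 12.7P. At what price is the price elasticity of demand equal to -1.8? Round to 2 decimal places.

34.47

Set −bP/(a − bP) = −1.8 ⇒ bP = 1.8(a − bP) ⇒ bP(1+1.8) = 1.8·a.
P = 1.8·681/(12.7·2.8) ≈ 34.47.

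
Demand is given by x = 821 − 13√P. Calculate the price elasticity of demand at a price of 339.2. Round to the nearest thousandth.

-0.206

At P = 339.2, x = 581.574.
dx/dP = −13/(2√P) = −13/(2·18.4174).
Point elasticity E = (dx/dP)·(P/x) = -0.3529 × 339.2/581.574 ≈ -0.206.
|E| < 1, so demand is inelastic at this price.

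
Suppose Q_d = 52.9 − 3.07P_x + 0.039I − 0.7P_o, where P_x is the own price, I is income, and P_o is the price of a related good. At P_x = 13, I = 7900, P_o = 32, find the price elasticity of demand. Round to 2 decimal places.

-0.13

Substituting, Q_d = 52.9 − 3.07(13) + 0.039(7900) − 0.7(32) = 52.9 − 39.91 + 308.1 − 22.4 = 298.69.
∂Q_d/∂P_x = −3.07, so E_p = (−3.07)·(13/298.69) ≈ -0.13.
|E_p| < 1: demand is inelastic.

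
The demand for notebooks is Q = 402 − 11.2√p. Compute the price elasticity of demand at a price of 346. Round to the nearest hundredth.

-0.54

At p = 346, Q = 193.668.
dQ/dp = −11.2/(2√p) = −11.2/(2·18.6011).
Point elasticity E = (dQ/dp)·(p/Q) = -0.3011 × 346/193.668 ≈ -0.54.
|E| < 1, so demand is inelastic at this price.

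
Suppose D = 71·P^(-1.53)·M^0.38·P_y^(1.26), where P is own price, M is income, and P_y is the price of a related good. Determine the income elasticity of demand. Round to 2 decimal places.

0.38

For a Cobb–Douglas (constant-elasticity) form D = A·M^α·…, the elasticity with respect to M equals the exponent α at every point.
Here the exponent on M is 0.38, so the income elasticity of demand is 0.38.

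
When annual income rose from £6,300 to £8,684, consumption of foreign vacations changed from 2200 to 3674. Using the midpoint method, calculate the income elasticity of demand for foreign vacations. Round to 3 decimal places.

%ΔQ = (3674 − 2200)/[(2200+3674)/2] = 1474/2937 ≈ 0.5019.
%ΔY = (8,684 − 6,300)/[(6,300+8,684)/2] = 2384/7492 ≈ 0.3182.
E_I = %ΔQ/%ΔY ≈ 1.577.
E_I > 1: normal good (luxury).

1.577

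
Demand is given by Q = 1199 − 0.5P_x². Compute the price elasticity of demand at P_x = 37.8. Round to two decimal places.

At P_x = 37.8, Q = 484.58.
dQ/dP_x = −2·0.5·P_x = −37.8.
Point elasticity E = (dQ/dP_x)·(P_x/Q) = -37.8 × 37.8/484.58 ≈ -2.95.
|E| > 1, so demand is elastic at this price.

-2.95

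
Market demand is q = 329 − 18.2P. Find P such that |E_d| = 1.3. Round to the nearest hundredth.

10.22

Set −bP/(a − bP) = −1.3 ⇒ bP = 1.3(a − bP) ⇒ bP(1+1.3) = 1.3·a.
P = 1.3·329/(18.2·2.3) ≈ 10.22.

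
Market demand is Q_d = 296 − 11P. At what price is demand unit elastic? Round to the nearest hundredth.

13.45

For linear demand Q_d = a − bP, E = −bP/(a − bP). |E| = 1 ⇒ bP = a − bP ⇒ P = a/(2b).
P = 296/(2·11) ≈ 13.45.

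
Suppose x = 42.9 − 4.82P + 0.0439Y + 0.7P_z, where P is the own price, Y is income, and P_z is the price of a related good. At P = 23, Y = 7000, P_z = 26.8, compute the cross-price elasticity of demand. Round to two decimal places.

Evaluating quantity at (P, Y, P_z) gives x = 42.9 − 4.82(23) + 0.0439(7000) + 0.7(26.8) = 42.9 − 110.86 + 307.3 + 18.76 = 258.1.
∂x/∂P_z = +0.7, so E_xy = 0.7·(26.8/258.1) ≈ 0.07.
E_xy > 0: the goods are substitutes.

0.07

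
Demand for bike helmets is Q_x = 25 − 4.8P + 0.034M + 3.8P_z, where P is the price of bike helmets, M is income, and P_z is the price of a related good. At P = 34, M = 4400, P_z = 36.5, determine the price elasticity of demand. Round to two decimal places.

At the given point, Q_x = 25 − 4.8(34) + 0.034(4400) + 3.8(36.5) = 25 − 163.2 + 149.6 + 138.7 = 150.1.
∂Q_x/∂P = −4.8, so E_p = (−4.8)·(34/150.1) ≈ -1.09.
|E_p| > 1: demand is elastic.

-1.09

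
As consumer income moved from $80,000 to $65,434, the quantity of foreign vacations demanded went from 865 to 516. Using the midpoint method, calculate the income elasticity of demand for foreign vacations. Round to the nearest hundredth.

2.52

%ΔQ = (516 − 865)/[(865+516)/2] = -349/690.5 ≈ -0.5054.
%ΔI = (65,434 − 80,000)/[(80,000+65,434)/2] = -14566/72717 ≈ -0.2003.
E_I = %ΔQ/%ΔI ≈ 2.52.
E_I > 1: normal good (luxury).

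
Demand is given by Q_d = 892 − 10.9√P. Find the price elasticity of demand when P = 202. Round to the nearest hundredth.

At P = 202, Q_d = 737.0819.
dQ_d/dP = −10.9/(2√P) = −10.9/(2·14.2127).
Point elasticity E = (dQ_d/dP)·(P/Q_d) = -0.3835 × 202/737.0819 ≈ -0.11.
|E| < 1, so demand is inelastic at this price.

-0.11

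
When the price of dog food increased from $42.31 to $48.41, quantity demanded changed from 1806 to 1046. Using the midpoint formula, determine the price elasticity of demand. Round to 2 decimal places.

-3.96

%ΔQ = (1046 − 1806)/[(1806 + 1046)/2] = -760/1426 ≈ -0.5330.
%Δp = (48.41 − 42.31)/[(42.31 + 48.41)/2] = 6.1/45.36 ≈ 0.1345.
Arc elasticity E = %ΔQ/%Δp ≈ -0.5330/0.1345 ≈ -3.96.
|E| > 1: demand is elastic over this range.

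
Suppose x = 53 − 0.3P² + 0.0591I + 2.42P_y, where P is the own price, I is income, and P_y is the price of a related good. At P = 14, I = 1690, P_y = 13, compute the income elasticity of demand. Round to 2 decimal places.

At the given point, x = 53 − 0.3(14)² + 0.0591(1690) + 2.42(13) = 53 − 58.8 + 99.879 + 31.46 = 125.539.
∂x/∂I = +0.0591, so E_I = 0.0591·(1690/125.539) ≈ 0.80.
E_I ∈ (0,1): normal good (necessity).

0.80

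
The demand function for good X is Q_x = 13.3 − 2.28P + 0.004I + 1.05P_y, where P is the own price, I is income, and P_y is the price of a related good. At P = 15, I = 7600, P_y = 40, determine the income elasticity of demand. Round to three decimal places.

At the given point, Q_x = 13.3 − 2.28(15) + 0.004(7600) + 1.05(40) = 13.3 − 34.2 + 30.4 + 42 = 51.5.
∂Q_x/∂I = +0.004, so E_I = 0.004·(7600/51.5) ≈ 0.590.
E_I ∈ (0,1): normal good (necessity).

0.590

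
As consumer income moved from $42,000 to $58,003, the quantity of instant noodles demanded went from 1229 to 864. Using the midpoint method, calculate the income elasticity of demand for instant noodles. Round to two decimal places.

%ΔQ = (864 − 1229)/[(1229+864)/2] = -365/1046.5 ≈ -0.3488.
%ΔI = (58,003 − 42,000)/[(42,000+58,003)/2] = 16003/50001.5 ≈ 0.3201.
E_I = %ΔQ/%ΔI ≈ -1.09.
E_I < 0: inferior good.

-1.09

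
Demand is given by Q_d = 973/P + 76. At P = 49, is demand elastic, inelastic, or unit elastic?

At P = 49, Q_d = 95.8571.
dQ_d/dP = −973/P² = −0.4052.
Point elasticity E = (dQ_d/dP)·(P/Q_d) = -0.4052 × 49/95.8571 ≈ -0.207.
|E| ≈ 0.207 < 1, so demand is inelastic.

inelastic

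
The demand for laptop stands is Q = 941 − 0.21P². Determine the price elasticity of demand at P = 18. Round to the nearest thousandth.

-0.156

At P = 18, Q = 872.96.
dQ/dP = −2·0.21·P = −7.56.
Point elasticity E = (dQ/dP)·(P/Q) = -7.56 × 18/872.96 ≈ -0.156.
|E| < 1, so demand is inelastic at this price.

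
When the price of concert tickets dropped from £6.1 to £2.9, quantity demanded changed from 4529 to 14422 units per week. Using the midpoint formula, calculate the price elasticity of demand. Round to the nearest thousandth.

%Δq = (14422 − 4529)/[(4529 + 14422)/2] = 9893/9475.5 ≈ 1.0441.
%ΔP = (2.9 − 6.1)/[(6.1 + 2.9)/2] = -3.2/4.5 ≈ -0.7111.
Arc elasticity E = %Δq/%ΔP ≈ 1.0441/-0.7111 ≈ -1.468.
|E| > 1: demand is elastic over this range.

-1.468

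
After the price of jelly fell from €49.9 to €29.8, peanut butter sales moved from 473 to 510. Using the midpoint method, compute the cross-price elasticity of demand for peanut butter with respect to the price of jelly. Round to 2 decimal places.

%ΔQ_x = (510 − 473)/[(473+510)/2] = 37/491.5 ≈ 0.0753.
%ΔP_y = (29.8 − 49.9)/[(49.9+29.8)/2] ≈ -0.5044.
E_xy = 0.0753/-0.5044 ≈ -0.15.
E_xy < 0, so peanut butter and jelly are complements.

-0.15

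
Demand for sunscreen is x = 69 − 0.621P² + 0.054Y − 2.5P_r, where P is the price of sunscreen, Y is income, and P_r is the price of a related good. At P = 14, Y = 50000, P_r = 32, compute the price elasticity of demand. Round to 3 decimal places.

-0.095

Substituting, x = 69 − 0.621(14)² + 0.054(50000) − 2.5(32) = 69 − 121.716 + 2700 − 80 = 2567.284.
∂x/∂P = −2·0.621·P = -17.388, so E_p = -17.388·(14/2567.284) ≈ -0.095.
|E_p| < 1: demand is inelastic.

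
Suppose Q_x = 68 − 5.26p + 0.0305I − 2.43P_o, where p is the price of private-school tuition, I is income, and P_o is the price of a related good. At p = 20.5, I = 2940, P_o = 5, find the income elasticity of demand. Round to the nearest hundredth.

2.38

Q_x = 68 − 5.26(20.5) + 0.0305(2940) − 2.43(5) = 68 − 107.83 + 89.67 − 12.15 = 37.69.
∂Q_x/∂I = +0.0305, so E_I = 0.0305·(2940/37.69) ≈ 2.38.
E_I > 1: normal good (luxury).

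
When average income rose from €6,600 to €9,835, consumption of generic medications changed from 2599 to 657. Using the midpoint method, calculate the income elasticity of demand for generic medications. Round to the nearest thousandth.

-3.030

%ΔQ = (657 − 2599)/[(2599+657)/2] = -1942/1628 ≈ -1.1929.
%ΔI = (9,835 − 6,600)/[(6,600+9,835)/2] = 3235/8217.5 ≈ 0.3937.
E_I = %ΔQ/%ΔI ≈ -3.030.
E_I < 0: inferior good.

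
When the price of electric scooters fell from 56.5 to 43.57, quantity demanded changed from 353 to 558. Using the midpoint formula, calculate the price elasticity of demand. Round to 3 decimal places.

%Δq = (558 − 353)/[(353 + 558)/2] = 205/455.5 ≈ 0.4501.
%ΔP = (43.57 − 56.5)/[(56.5 + 43.57)/2] = -12.93/50.035 ≈ -0.2584.
Arc elasticity E = %Δq/%ΔP ≈ 0.4501/-0.2584 ≈ -1.742.
|E| > 1: demand is elastic over this range.

-1.742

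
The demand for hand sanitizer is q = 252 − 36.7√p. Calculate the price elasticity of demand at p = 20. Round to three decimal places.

At p = 20, q = 87.8726.
dq/dp = −36.7/(2√p) = −36.7/(2·4.4721).
Point elasticity E = (dq/dp)·(p/q) = -4.1032 × 20/87.8726 ≈ -0.934.
|E| < 1, so demand is inelastic at this price.

-0.934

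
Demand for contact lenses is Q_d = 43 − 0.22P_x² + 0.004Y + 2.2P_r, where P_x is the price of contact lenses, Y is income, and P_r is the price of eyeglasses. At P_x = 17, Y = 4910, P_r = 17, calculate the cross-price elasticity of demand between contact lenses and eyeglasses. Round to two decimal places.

1.03

Evaluating quantity at (P_x, Y, P_r) gives Q_d = 43 − 0.22(17)² + 0.004(4910) + 2.2(17) = 43 − 63.58 + 19.64 + 37.4 = 36.46.
∂Q_d/∂P_r = +2.2, so E_xy = 2.2·(17/36.46) ≈ 1.03.
E_xy > 0: the goods are substitutes.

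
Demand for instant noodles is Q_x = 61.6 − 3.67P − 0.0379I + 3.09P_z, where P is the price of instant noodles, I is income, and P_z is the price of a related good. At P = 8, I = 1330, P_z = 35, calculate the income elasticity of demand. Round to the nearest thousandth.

-0.560

Evaluating quantity at (P, I, P_z) gives Q_x = 61.6 − 3.67(8) − 0.0379(1330) + 3.09(35) = 61.6 − 29.36 − 50.407 + 108.15 = 89.983.
∂Q_x/∂I = −0.0379, so E_I = -0.0379·(1330/89.983) ≈ -0.560.
E_I < 0: inferior good.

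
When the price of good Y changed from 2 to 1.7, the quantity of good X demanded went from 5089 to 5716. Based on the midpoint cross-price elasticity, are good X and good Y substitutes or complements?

complements

%ΔQ_x = (5716 − 5089)/[(5089+5716)/2] = 627/5402.5 ≈ 0.1161.
%ΔP_y = (1.7 − 2)/[(2+1.7)/2] ≈ -0.1622.
E_xy = 0.1161/-0.1622 ≈ -0.716.
E_xy < 0, so the goods are complements.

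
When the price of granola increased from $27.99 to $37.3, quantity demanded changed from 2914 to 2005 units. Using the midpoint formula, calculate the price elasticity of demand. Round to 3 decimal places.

-1.296

%Δq = (2005 − 2914)/[(2914 + 2005)/2] = -909/2459.5 ≈ -0.3696.
%ΔP = (37.3 − 27.99)/[(27.99 + 37.3)/2] = 9.31/32.645 ≈ 0.2852.
Arc elasticity E = %Δq/%ΔP ≈ -0.3696/0.2852 ≈ -1.296.
|E| > 1: demand is elastic over this range.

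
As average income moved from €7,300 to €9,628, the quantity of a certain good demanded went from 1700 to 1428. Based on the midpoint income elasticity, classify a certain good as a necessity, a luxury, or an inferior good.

inferior

%ΔQ = (1428 − 1700)/[(1700+1428)/2] = -272/1564 ≈ -0.1739.
%ΔI = (9,628 − 7,300)/[(7,300+9,628)/2] = 2328/8464 ≈ 0.2750.
E_I = %ΔQ/%ΔI ≈ -0.632.
E_I < 0: inferior good.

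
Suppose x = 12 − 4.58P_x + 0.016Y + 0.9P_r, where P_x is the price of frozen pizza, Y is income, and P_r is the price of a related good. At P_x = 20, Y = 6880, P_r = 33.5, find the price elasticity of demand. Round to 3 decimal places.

-1.511

At the given point, x = 12 − 4.58(20) + 0.016(6880) + 0.9(33.5) = 12 − 91.6 + 110.08 + 30.15 = 60.63.
∂x/∂P_x = −4.58, so E_p = (−4.58)·(20/60.63) ≈ -1.511.
|E_p| > 1: demand is elastic.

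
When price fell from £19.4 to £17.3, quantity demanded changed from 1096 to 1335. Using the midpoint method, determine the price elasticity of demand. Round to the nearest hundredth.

%ΔQ = (1335 − 1096)/[(1096 + 1335)/2] = 239/1215.5 ≈ 0.1966.
%Δp = (17.3 − 19.4)/[(19.4 + 17.3)/2] = -2.1/18.35 ≈ -0.1144.
Arc elasticity E = %ΔQ/%Δp ≈ 0.1966/-0.1144 ≈ -1.72.
|E| > 1: demand is elastic over this range.

-1.72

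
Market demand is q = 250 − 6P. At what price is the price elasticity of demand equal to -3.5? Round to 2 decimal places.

Set −bP/(a − bP) = −3.5 ⇒ bP = 3.5(a − bP) ⇒ bP(1+3.5) = 3.5·a.
P = 3.5·250/(6·4.5) ≈ 32.41.

32.41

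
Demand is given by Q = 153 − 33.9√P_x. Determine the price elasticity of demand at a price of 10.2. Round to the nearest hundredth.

At P_x = 10.2, Q = 44.7321.
dQ/dP_x = −33.9/(2√P_x) = −33.9/(2·3.1937).
Point elasticity E = (dQ/dP_x)·(P_x/Q) = -5.3073 × 10.2/44.7321 ≈ -1.21.
|E| > 1, so demand is elastic at this price.

-1.21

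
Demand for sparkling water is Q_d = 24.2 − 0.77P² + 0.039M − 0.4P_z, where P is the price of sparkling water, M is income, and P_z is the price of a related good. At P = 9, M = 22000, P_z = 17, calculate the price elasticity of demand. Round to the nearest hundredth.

-0.15

First evaluate Q_d: 24.2 − 0.77(9)² + 0.039(22000) − 0.4(17) = 24.2 − 62.37 + 858 − 6.8 = 813.03.
∂Q_d/∂P = −2·0.77·P = -13.86, so E_p = -13.86·(9/813.03) ≈ -0.15.
|E_p| < 1: demand is inelastic.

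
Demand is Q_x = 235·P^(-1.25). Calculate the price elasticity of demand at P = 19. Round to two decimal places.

-1.25

For a Cobb–Douglas (constant-elasticity) form Q_x = A·P^α·…, the elasticity with respect to P equals the exponent α at every point.
Here the exponent on P is -1.25, so the price elasticity of demand is -1.25.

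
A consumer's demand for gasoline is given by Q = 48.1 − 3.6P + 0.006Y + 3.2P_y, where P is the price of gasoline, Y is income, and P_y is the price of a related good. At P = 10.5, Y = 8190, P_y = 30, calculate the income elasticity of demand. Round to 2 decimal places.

First evaluate Q: 48.1 − 3.6(10.5) + 0.006(8190) + 3.2(30) = 48.1 − 37.8 + 49.14 + 96 = 155.44.
∂Q/∂Y = +0.006, so E_I = 0.006·(8190/155.44) ≈ 0.32.
E_I ∈ (0,1): normal good (necessity).

0.32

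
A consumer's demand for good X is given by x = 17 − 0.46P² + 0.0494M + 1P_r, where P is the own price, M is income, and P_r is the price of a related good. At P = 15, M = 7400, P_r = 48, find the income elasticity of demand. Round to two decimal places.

1.12

At the given point, x = 17 − 0.46(15)² + 0.0494(7400) + 1(48) = 17 − 103.5 + 365.56 + 48 = 327.06.
∂x/∂M = +0.0494, so E_I = 0.0494·(7400/327.06) ≈ 1.12.
E_I > 1: normal good (luxury).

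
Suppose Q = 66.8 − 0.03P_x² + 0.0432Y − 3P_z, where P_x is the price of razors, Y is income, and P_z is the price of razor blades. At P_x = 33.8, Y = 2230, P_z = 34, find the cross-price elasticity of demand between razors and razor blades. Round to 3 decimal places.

-3.797

First evaluate Q: 66.8 − 0.03(33.8)² + 0.0432(2230) − 3(34) = 66.8 − 34.2732 + 96.336 − 102 = 26.8628.
∂Q/∂P_z = −3, so E_xy = -3·(34/26.8628) ≈ -3.797.
E_xy < 0: the goods are complements.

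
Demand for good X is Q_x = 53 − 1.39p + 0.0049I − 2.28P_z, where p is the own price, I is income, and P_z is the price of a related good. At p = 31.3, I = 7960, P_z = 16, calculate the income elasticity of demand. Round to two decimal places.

Q_x = 53 − 1.39(31.3) + 0.0049(7960) − 2.28(16) = 53 − 43.507 + 39.004 − 36.48 = 12.017.
∂Q_x/∂I = +0.0049, so E_I = 0.0049·(7960/12.017) ≈ 3.25.
E_I > 1: normal good (luxury).

3.25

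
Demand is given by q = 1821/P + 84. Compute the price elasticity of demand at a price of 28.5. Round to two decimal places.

-0.43

At P = 28.5, q = 147.8947.
dq/dP = −1821/P² = −2.2419.
Point elasticity E = (dq/dP)·(P/q) = -2.2419 × 28.5/147.8947 ≈ -0.43.
|E| < 1, so demand is inelastic at this price.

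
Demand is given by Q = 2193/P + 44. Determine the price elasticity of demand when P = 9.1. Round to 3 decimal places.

-0.846

At P = 9.1, Q = 284.989.
dQ/dP = −2193/P² = −26.4823.
Point elasticity E = (dQ/dP)·(P/Q) = -26.4823 × 9.1/284.989 ≈ -0.846.
|E| < 1, so demand is inelastic at this price.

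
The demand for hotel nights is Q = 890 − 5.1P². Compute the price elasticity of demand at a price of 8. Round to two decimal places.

At P = 8, Q = 563.6.
dQ/dP = −2·5.1·P = −81.6.
Point elasticity E = (dQ/dP)·(P/Q) = -81.6 × 8/563.6 ≈ -1.16.
|E| > 1, so demand is elastic at this price.

-1.16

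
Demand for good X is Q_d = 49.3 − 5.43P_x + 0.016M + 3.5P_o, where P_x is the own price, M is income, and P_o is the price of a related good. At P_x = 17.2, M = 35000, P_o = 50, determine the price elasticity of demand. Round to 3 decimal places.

At the given point, Q_d = 49.3 − 5.43(17.2) + 0.016(35000) + 3.5(50) = 49.3 − 93.396 + 560 + 175 = 690.904.
∂Q_d/∂P_x = −5.43, so E_p = (−5.43)·(17.2/690.904) ≈ -0.135.
|E_p| < 1: demand is inelastic.

-0.135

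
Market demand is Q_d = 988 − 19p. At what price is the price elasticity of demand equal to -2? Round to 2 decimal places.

34.67

Set −bp/(a − bp) = −2 ⇒ bp = 2(a − bp) ⇒ bp(1+2) = 2·a.
p = 2·988/(19·3) ≈ 34.67.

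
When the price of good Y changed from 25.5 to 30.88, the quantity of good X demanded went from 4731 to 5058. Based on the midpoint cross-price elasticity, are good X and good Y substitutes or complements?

substitutes

%ΔQ_x = (5058 − 4731)/[(4731+5058)/2] = 327/4894.5 ≈ 0.0668.
%ΔP_y = (30.88 − 25.5)/[(25.5+30.88)/2] ≈ 0.1908.
E_xy = 0.0668/0.1908 ≈ 0.350.
E_xy > 0, so the goods are substitutes.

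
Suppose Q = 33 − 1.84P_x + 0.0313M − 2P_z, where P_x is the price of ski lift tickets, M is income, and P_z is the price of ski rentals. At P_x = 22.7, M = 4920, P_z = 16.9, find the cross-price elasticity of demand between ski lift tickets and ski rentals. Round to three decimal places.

Substituting, Q = 33 − 1.84(22.7) + 0.0313(4920) − 2(16.9) = 33 − 41.768 + 153.996 − 33.8 = 111.428.
∂Q/∂P_z = −2, so E_xy = -2·(16.9/111.428) ≈ -0.303.
E_xy < 0: the goods are complements.

-0.303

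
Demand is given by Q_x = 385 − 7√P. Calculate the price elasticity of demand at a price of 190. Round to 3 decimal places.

-0.167

At P = 190, Q_x = 288.5117.
dQ_x/dP = −7/(2√P) = −7/(2·13.784).
Point elasticity E = (dQ_x/dP)·(P/Q_x) = -0.2539 × 190/288.5117 ≈ -0.167.
|E| < 1, so demand is inelastic at this price.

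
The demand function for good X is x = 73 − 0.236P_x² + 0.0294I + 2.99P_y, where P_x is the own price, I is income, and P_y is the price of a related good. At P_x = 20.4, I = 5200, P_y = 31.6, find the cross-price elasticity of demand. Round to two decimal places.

0.43

At the given point, x = 73 − 0.236(20.4)² + 0.0294(5200) + 2.99(31.6) = 73 − 98.2138 + 152.88 + 94.484 = 222.1502.
∂x/∂P_y = +2.99, so E_xy = 2.99·(31.6/222.1502) ≈ 0.43.
E_xy > 0: the goods are substitutes.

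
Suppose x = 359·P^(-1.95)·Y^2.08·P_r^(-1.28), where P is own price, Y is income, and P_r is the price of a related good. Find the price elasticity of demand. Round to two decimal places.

-1.95

For a Cobb–Douglas (constant-elasticity) form x = A·P^α·…, the elasticity with respect to P equals the exponent α at every point.
Here the exponent on P is -1.95, so the price elasticity of demand is -1.95.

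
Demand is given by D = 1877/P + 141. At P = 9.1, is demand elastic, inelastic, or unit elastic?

inelastic

At P = 9.1, D = 347.2637.
dD/dP = −1877/P² = −22.6663.
Point elasticity E = (dD/dP)·(P/D) = -22.6663 × 9.1/347.2637 ≈ -0.594.
|E| ≈ 0.594 < 1, so demand is inelastic.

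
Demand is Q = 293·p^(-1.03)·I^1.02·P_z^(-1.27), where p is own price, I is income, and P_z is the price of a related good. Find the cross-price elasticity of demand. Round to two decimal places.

-1.27

For a Cobb–Douglas (constant-elasticity) form Q = A·P_z^α·…, the elasticity with respect to P_z equals the exponent α at every point.
Here the exponent on P_z is -1.27, so the cross-price elasticity of demand is -1.27.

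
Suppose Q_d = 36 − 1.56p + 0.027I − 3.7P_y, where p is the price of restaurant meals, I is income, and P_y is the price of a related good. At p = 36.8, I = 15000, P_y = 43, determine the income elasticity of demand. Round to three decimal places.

1.804

Evaluating quantity at (p, I, P_y) gives Q_d = 36 − 1.56(36.8) + 0.027(15000) − 3.7(43) = 36 − 57.408 + 405 − 159.1 = 224.492.
∂Q_d/∂I = +0.027, so E_I = 0.027·(15000/224.492) ≈ 1.804.
E_I > 1: normal good (luxury).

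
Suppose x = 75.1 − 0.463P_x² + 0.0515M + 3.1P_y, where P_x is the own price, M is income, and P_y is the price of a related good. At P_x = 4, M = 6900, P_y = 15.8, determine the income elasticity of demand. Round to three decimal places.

At the given point, x = 75.1 − 0.463(4)² + 0.0515(6900) + 3.1(15.8) = 75.1 − 7.408 + 355.35 + 48.98 = 472.022.
∂x/∂M = +0.0515, so E_I = 0.0515·(6900/472.022) ≈ 0.753.
E_I ∈ (0,1): normal good (necessity).

0.753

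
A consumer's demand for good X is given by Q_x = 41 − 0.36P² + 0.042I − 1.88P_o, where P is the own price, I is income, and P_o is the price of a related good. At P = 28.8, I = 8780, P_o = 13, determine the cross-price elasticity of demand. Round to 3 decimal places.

-0.282

Evaluating quantity at (P, I, P_o) gives Q_x = 41 − 0.36(28.8)² + 0.042(8780) − 1.88(13) = 41 − 298.5984 + 368.76 − 24.44 = 86.7216.
∂Q_x/∂P_o = −1.88, so E_xy = -1.88·(13/86.7216) ≈ -0.282.
E_xy < 0: the goods are complements.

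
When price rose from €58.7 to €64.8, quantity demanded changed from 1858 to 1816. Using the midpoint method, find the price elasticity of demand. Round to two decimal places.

-0.23

%Δq = (1816 − 1858)/[(1858 + 1816)/2] = -42/1837 ≈ -0.0229.
%Δp = (64.8 − 58.7)/[(58.7 + 64.8)/2] = 6.1/61.75 ≈ 0.0988.
Arc elasticity E = %Δq/%Δp ≈ -0.0229/0.0988 ≈ -0.23.
|E| < 1: demand is inelastic over this range.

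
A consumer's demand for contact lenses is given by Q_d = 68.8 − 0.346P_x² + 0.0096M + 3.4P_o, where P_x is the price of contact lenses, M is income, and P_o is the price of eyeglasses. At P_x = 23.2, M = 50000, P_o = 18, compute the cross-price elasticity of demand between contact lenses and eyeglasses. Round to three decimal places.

0.144

At the given point, Q_d = 68.8 − 0.346(23.2)² + 0.0096(50000) + 3.4(18) = 68.8 − 186.231 + 480 + 61.2 = 423.769.
∂Q_d/∂P_o = +3.4, so E_xy = 3.4·(18/423.769) ≈ 0.144.
E_xy > 0: the goods are substitutes.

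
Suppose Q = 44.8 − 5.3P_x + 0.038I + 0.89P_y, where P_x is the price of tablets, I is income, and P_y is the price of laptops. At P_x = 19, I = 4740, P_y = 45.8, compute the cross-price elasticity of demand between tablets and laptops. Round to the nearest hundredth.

0.25

Evaluating quantity at (P_x, I, P_y) gives Q = 44.8 − 5.3(19) + 0.038(4740) + 0.89(45.8) = 44.8 − 100.7 + 180.12 + 40.762 = 164.982.
∂Q/∂P_y = +0.89, so E_xy = 0.89·(45.8/164.982) ≈ 0.25.
E_xy > 0: the goods are substitutes.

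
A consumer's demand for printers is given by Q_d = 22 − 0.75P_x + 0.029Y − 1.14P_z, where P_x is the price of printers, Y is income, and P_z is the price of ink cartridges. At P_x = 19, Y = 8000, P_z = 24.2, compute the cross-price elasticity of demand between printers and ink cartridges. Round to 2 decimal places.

-0.13

Substituting, Q_d = 22 − 0.75(19) + 0.029(8000) − 1.14(24.2) = 22 − 14.25 + 232 − 27.588 = 212.162.
∂Q_d/∂P_z = −1.14, so E_xy = -1.14·(24.2/212.162) ≈ -0.13.
E_xy < 0: the goods are complements.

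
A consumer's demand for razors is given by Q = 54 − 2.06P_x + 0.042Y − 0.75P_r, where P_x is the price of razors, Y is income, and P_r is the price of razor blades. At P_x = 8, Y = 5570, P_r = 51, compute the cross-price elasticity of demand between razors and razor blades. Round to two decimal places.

-0.16

Q = 54 − 2.06(8) + 0.042(5570) − 0.75(51) = 54 − 16.48 + 233.94 − 38.25 = 233.21.
∂Q/∂P_r = −0.75, so E_xy = -0.75·(51/233.21) ≈ -0.16.
E_xy < 0: the goods are complements.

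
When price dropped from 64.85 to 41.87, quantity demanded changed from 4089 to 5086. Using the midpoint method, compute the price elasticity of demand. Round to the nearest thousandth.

-0.505

%ΔQ = (5086 − 4089)/[(4089 + 5086)/2] = 997/4587.5 ≈ 0.2173.
%ΔP = (41.87 − 64.85)/[(64.85 + 41.87)/2] = -22.98/53.36 ≈ -0.4307.
Arc elasticity E = %ΔQ/%ΔP ≈ 0.2173/-0.4307 ≈ -0.505.
|E| < 1: demand is inelastic over this range.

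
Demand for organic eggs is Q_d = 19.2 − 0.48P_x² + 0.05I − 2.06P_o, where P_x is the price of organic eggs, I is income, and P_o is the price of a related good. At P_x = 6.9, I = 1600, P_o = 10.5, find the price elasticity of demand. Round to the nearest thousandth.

First evaluate Q_d: 19.2 − 0.48(6.9)² + 0.05(1600) − 2.06(10.5) = 19.2 − 22.8528 + 80 − 21.63 = 54.7172.
∂Q_d/∂P_x = −2·0.48·P_x = -6.624, so E_p = -6.624·(6.9/54.7172) ≈ -0.835.
|E_p| < 1: demand is inelastic.

-0.835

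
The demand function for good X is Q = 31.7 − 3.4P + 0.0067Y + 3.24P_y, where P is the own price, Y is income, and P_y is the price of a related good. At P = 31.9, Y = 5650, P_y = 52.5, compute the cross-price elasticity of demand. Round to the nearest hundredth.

First evaluate Q: 31.7 − 3.4(31.9) + 0.0067(5650) + 3.24(52.5) = 31.7 − 108.46 + 37.855 + 170.1 = 131.195.
∂Q/∂P_y = +3.24, so E_xy = 3.24·(52.5/131.195) ≈ 1.30.
E_xy > 0: the goods are substitutes.

1.30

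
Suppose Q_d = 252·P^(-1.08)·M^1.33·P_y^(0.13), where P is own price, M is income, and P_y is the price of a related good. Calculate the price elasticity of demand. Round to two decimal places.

For a Cobb–Douglas (constant-elasticity) form Q_d = A·P^α·…, the elasticity with respect to P equals the exponent α at every point.
Here the exponent on P is -1.08, so the price elasticity of demand is -1.08.

-1.08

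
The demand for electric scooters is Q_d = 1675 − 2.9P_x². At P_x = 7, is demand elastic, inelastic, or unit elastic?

inelastic

At P_x = 7, Q_d = 1532.9.
dQ_d/dP_x = −2·2.9·P_x = −40.6.
Point elasticity E = (dQ_d/dP_x)·(P_x/Q_d) = -40.6 × 7/1532.9 ≈ -0.185.
|E| ≈ 0.185 < 1, so demand is inelastic.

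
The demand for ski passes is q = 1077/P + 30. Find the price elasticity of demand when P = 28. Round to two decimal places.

At P = 28, q = 68.4643.
dq/dP = −1077/P² = −1.3737.
Point elasticity E = (dq/dP)·(P/q) = -1.3737 × 28/68.4643 ≈ -0.56.
|E| < 1, so demand is inelastic at this price.

-0.56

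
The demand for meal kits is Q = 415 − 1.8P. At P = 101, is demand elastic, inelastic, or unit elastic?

inelastic

At P = 101, Q = 233.2.
dQ/dP = −1.8.
Point elasticity E = (dQ/dP)·(P/Q) = -1.8 × 101/233.2 ≈ -0.780.
|E| ≈ 0.780 < 1, so demand is inelastic.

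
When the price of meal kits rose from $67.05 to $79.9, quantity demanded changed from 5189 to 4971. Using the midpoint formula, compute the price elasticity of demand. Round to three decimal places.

%Δq = (4971 − 5189)/[(5189 + 4971)/2] = -218/5080 ≈ -0.0429.
%Δp = (79.9 − 67.05)/[(67.05 + 79.9)/2] = 12.85/73.475 ≈ 0.1749.
Arc elasticity E = %Δq/%Δp ≈ -0.0429/0.1749 ≈ -0.245.
|E| < 1: demand is inelastic over this range.

-0.245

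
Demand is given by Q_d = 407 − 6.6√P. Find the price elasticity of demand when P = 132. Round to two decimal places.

At P = 132, Q_d = 331.1718.
dQ_d/dP = −6.6/(2√P) = −6.6/(2·11.4891).
Point elasticity E = (dQ_d/dP)·(P/Q_d) = -0.2872 × 132/331.1718 ≈ -0.11.
|E| < 1, so demand is inelastic at this price.

-0.11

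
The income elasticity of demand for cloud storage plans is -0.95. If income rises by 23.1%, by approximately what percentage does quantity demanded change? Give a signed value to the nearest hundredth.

-21.95

%ΔQ ≈ E × %ΔI = (-0.95) × (23.1%) ≈ -21.95%.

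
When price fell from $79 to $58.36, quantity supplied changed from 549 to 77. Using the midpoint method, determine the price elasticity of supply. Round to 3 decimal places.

5.018

%ΔQ = (77 − 549)/[(549 + 77)/2] = -472/313 ≈ -1.5080.
%ΔP = (58.36 − 79)/[(79 + 58.36)/2] = -20.64/68.68 ≈ -0.3005.
Arc elasticity E = %ΔQ/%ΔP ≈ -1.5080/-0.3005 ≈ 5.018.
|E| > 1: supply is elastic over this range.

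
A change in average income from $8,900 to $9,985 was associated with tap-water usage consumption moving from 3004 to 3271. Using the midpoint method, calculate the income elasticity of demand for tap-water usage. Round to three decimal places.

%ΔQ = (3271 − 3004)/[(3004+3271)/2] = 267/3137.5 ≈ 0.0851.
%ΔM = (9,985 − 8,900)/[(8,900+9,985)/2] = 1085/9442.5 ≈ 0.1149.
E_I = %ΔQ/%ΔM ≈ 0.741.
E_I ∈ (0,1): normal good (necessity).

0.741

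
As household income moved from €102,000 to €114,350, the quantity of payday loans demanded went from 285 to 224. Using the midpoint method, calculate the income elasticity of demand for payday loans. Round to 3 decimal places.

-2.099

%ΔQ = (224 − 285)/[(285+224)/2] = -61/254.5 ≈ -0.2397.
%ΔI = (114,350 − 102,000)/[(102,000+114,350)/2] = 12350/108175 ≈ 0.1142.
E_I = %ΔQ/%ΔI ≈ -2.099.
E_I < 0: inferior good.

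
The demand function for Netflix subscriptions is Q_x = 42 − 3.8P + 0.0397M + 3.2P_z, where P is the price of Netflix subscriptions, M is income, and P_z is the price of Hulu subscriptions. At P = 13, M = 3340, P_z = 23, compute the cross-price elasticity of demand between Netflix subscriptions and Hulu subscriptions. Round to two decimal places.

At the given point, Q_x = 42 − 3.8(13) + 0.0397(3340) + 3.2(23) = 42 − 49.4 + 132.598 + 73.6 = 198.798.
∂Q_x/∂P_z = +3.2, so E_xy = 3.2·(23/198.798) ≈ 0.37.
E_xy > 0: the goods are substitutes.

0.37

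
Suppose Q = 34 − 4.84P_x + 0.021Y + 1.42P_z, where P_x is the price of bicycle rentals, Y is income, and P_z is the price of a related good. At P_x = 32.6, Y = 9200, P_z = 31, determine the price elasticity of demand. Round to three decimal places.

Evaluating quantity at (P_x, Y, P_z) gives Q = 34 − 4.84(32.6) + 0.021(9200) + 1.42(31) = 34 − 157.784 + 193.2 + 44.02 = 113.436.
∂Q/∂P_x = −4.84, so E_p = (−4.84)·(32.6/113.436) ≈ -1.391.
|E_p| > 1: demand is elastic.

-1.391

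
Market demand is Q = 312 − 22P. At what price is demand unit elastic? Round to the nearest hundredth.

For linear demand Q = a − bP, E = −bP/(a − bP). |E| = 1 ⇒ bP = a − bP ⇒ P = a/(2b).
P = 312/(2·22) ≈ 7.09.

7.09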